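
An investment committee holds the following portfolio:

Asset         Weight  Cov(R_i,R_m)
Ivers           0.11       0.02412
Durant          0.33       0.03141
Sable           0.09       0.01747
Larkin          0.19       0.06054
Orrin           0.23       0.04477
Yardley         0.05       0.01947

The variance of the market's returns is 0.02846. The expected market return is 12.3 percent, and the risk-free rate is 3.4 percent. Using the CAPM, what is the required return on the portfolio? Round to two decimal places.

β_Ivers = 0.02412 / 0.02846 = 0.8475
β_Durant = 0.03141 / 0.02846 = 1.1037
β_Sable = 0.01747 / 0.02846 = 0.6138
β_Larkin = 0.06054 / 0.02846 = 2.1272
β_Orrin = 0.04477 / 0.02846 = 1.5731
β_Yardley = 0.01947 / 0.02846 = 0.6841
β_P = Σ w_i β_i = 0.11×0.8475 + 0.33×1.1037 + 0.09×0.6138 + 0.19×2.1272 + 0.23×1.5731 + 0.05×0.6841 = 1.3129
MRP = 12.3% − 3.4% = 8.90%
E(R_P) = R_f + β_P × MRP = 3.4% + 1.3129 × 8.9% = 15.08%

15.08%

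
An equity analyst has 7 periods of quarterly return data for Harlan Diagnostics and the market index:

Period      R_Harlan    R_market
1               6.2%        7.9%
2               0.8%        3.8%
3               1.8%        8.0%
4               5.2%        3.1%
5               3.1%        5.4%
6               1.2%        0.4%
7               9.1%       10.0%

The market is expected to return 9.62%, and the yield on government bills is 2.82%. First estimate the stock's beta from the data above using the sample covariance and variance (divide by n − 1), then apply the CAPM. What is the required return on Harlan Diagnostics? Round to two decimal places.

6.85%

Mean R_i = (6.2 + 0.8 + 1.8 + 5.2 + 3.1 + 1.2 + 9.1) / 7 = 3.9143%
Mean R_m = (7.9 + 3.8 + 8.0 + 3.1 + 5.4 + 0.4 + 10.0) / 7 = 5.5143%
Σ(R_i − R̄_i)(R_m − R̄_m) = 39.6686  ⇒  Cov = 39.6686 / 6 = 6.6114
Σ(R_m − R̄_m)² = 66.9286  ⇒  Var(R_m) = 66.9286 / 6 = 11.1548
β = Cov / Var(R_m) = 6.6114 / 11.1548 = 0.5927
MRP = 9.62% − 2.82% = 6.80%
E(R) = R_f + β × MRP = 2.82% + 0.5927 × 6.80% = 6.85%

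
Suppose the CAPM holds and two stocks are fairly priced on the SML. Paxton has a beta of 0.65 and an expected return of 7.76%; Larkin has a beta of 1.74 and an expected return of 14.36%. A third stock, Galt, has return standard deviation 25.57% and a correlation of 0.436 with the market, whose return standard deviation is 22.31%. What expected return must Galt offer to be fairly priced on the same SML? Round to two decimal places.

MRP = (14.36% − 7.76%) / (1.74 − 0.65) = 6.0550%
R_f = 7.76% − 0.65 × 6.0550% = 3.8243%
β_Galt = ρ·σ_i/σ_m = 0.436 × 25.57 / 22.31 = 0.4997
E(R_Galt) = R_f + β × MRP = 3.8243% + 0.4997 × 6.0550% = 6.85%

6.85%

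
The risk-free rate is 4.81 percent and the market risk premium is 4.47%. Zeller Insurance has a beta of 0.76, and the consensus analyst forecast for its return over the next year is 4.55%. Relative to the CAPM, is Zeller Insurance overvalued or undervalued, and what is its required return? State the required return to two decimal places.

Overvalued; required return 8.21%

Required return = R_f + β·MRP = 4.81% + 0.76 × 4.47% = 8.21%
Forecast 4.55% < required 8.21% → the stock plots below the SML → overvalued.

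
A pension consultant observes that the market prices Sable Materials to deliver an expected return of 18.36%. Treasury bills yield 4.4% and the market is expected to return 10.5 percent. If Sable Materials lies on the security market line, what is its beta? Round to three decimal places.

MRP = 10.5% − 4.4% = 6.10%
β = (E(R) − R_f) / MRP = (18.36% − 4.4%) / 6.1% = 13.96% / 6.1% = 2.289

2.289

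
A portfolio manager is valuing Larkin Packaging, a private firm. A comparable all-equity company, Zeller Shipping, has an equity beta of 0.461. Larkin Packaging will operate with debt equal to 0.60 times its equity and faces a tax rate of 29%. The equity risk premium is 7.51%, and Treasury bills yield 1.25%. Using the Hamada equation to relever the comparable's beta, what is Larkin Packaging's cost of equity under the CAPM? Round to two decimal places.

6.19%

β_L = β_U × [1 + (1 − t)(D/E)] = 0.461 × [1 + (1 − 0.29) × 0.60]
    = 0.461 × [1 + 0.71 × 0.60] = 0.461 × 1.4260 = 0.6574
E(R) = R_f + β_L × MRP = 1.25% + 0.6574 × 7.51% = 6.19%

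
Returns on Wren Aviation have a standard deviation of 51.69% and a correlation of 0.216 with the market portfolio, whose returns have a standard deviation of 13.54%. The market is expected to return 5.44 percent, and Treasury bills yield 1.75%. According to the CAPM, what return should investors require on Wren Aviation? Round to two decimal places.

4.79%

β = ρ × σ_i / σ_m = 0.216 × 51.69% / 13.54% = 0.8246
MRP = 5.44% − 1.75% = 3.69%
E(R) = 1.75% + 0.8246 × 3.69% = 4.79%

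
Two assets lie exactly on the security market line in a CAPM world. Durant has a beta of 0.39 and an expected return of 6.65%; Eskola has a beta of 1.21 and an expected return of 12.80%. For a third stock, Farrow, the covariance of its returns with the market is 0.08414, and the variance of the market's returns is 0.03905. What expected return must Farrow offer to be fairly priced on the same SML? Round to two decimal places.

MRP = (12.80% − 6.65%) / (1.21 − 0.39) = 7.5000%
R_f = 6.65% − 0.39 × 7.5000% = 3.7250%
β_Farrow = Cov / Var(R_m) = 0.08414 / 0.03905 = 2.1547
E(R_Farrow) = R_f + β × MRP = 3.7250% + 2.1547 × 7.5000% = 19.89%

19.89%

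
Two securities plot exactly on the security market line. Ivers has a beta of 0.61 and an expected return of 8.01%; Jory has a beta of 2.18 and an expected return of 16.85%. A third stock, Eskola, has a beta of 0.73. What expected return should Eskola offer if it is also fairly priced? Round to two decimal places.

MRP (SML slope) = (16.85% − 8.01%) / (2.18 − 0.61) = 8.84% / 1.57 = 5.6306%
R_f (intercept) = 8.01% − 0.61 × 5.6306% = 4.5753%
E(R_Eskola) = R_f + β × MRP = 4.5753% + 0.73 × 5.6306% = 8.69%

8.69%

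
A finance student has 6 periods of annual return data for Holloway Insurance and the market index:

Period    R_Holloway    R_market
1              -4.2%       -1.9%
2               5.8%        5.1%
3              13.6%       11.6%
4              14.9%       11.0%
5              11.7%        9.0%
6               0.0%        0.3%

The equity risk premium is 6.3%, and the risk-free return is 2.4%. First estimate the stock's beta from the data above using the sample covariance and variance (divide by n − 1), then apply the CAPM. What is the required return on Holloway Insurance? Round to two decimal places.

11.01%

Mean R_i = (-4.2 + 5.8 + 13.6 + 14.9 + 11.7 + 0.0) / 6 = 6.9667%
Mean R_m = (-1.9 + 5.1 + 11.6 + 11.0 + 9.0 + 0.3) / 6 = 5.8500%
Σ(R_i − R̄_i)(R_m − R̄_m) = 219.9900  ⇒  Cov = 219.9900 / 5 = 43.9980
Σ(R_m − R̄_m)² = 160.9350  ⇒  Var(R_m) = 160.9350 / 5 = 32.1870
β = Cov / Var(R_m) = 43.9980 / 32.1870 = 1.3669
E(R) = R_f + β × MRP = 2.4% + 1.3669 × 6.3% = 11.01%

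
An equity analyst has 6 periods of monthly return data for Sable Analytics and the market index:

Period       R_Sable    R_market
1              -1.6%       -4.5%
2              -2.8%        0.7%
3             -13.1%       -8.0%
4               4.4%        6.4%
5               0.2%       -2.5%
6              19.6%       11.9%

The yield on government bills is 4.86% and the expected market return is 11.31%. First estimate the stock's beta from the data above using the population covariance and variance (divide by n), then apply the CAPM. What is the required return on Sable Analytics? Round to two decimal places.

Mean R_i = (-1.6 − 2.8 − 13.1 + 4.4 + 0.2 + 19.6) / 6 = 1.1167%
Mean R_m = (-4.5 + 0.7 − 8.0 + 6.4 − 2.5 + 11.9) / 6 = 0.6667%
Σ(R_i − R̄_i)(R_m − R̄_m) = 366.4733  ⇒  Cov = 366.4733 / 6 = 61.0789
Σ(R_m − R̄_m)² = 270.8933  ⇒  Var(R_m) = 270.8933 / 6 = 45.1489
β = Cov / Var(R_m) = 61.0789 / 45.1489 = 1.3528
MRP = 11.31% − 4.86% = 6.45%
E(R) = R_f + β × MRP = 4.86% + 1.3528 × 6.45% = 13.59%

13.59%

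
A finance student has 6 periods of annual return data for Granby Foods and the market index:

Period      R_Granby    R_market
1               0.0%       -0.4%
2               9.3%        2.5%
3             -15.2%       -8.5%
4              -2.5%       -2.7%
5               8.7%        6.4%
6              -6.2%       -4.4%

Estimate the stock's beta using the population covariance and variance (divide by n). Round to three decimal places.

Mean R_i = (0.0 + 9.3 − 15.2 − 2.5 + 8.7 − 6.2) / 6 = -0.9833%
Mean R_m = (-0.4 + 2.5 − 8.5 − 2.7 + 6.4 − 4.4) / 6 = -1.1833%
Σ(R_i − R̄_i)(R_m − R̄_m) = 235.1783  ⇒  Cov = 235.1783 / 6 = 39.1964
Σ(R_m − R̄_m)² = 137.8683  ⇒  Var(R_m) = 137.8683 / 6 = 22.9781
β = Cov / Var(R_m) = 39.1964 / 22.9781 = 1.7058

1.706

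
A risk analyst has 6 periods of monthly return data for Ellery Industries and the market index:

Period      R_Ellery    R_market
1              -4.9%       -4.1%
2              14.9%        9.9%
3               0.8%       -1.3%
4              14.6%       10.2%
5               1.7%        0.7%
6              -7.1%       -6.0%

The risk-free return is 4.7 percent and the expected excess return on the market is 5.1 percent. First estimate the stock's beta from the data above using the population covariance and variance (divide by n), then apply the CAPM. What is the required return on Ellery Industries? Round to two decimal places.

11.60%

Mean R_i = (-4.9 + 14.9 + 0.8 + 14.6 + 1.7 − 7.1) / 6 = 3.3333%
Mean R_m = (-4.1 + 9.9 − 1.3 + 10.2 + 0.7 − 6.0) / 6 = 1.5667%
Σ(R_i − R̄_i)(R_m − R̄_m) = 327.9367  ⇒  Cov = 327.9367 / 6 = 54.6561
Σ(R_m − R̄_m)² = 242.3133  ⇒  Var(R_m) = 242.3133 / 6 = 40.3856
β = Cov / Var(R_m) = 54.6561 / 40.3856 = 1.3534
E(R) = R_f + β × MRP = 4.7% + 1.3534 × 5.1% = 11.60%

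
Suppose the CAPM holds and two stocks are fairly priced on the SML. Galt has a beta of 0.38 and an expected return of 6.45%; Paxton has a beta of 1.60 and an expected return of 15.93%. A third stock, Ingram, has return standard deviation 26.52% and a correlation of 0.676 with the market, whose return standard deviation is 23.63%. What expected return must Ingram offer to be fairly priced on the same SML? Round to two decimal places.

MRP = (15.93% − 6.45%) / (1.60 − 0.38) = 7.7705%
R_f = 6.45% − 0.38 × 7.7705% = 3.4972%
β_Ingram = ρ·σ_i/σ_m = 0.676 × 26.52 / 23.63 = 0.7587
E(R_Ingram) = R_f + β × MRP = 3.4972% + 0.7587 × 7.7705% = 9.39%

9.39%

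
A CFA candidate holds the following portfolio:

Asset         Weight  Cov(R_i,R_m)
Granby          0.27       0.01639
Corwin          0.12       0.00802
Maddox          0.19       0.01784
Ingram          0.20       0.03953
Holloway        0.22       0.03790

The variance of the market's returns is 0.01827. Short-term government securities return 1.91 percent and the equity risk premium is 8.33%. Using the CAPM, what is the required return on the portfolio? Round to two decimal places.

13.32%

β_Granby = 0.01639 / 0.01827 = 0.8971
β_Corwin = 0.00802 / 0.01827 = 0.4390
β_Maddox = 0.01784 / 0.01827 = 0.9765
β_Ingram = 0.03953 / 0.01827 = 2.1637
β_Holloway = 0.03790 / 0.01827 = 2.0744
β_P = Σ w_i β_i = 0.27×0.8971 + 0.12×0.4390 + 0.19×0.9765 + 0.20×2.1637 + 0.22×2.0744 = 1.3695
E(R_P) = R_f + β_P × MRP = 1.91% + 1.3695 × 8.33% = 13.32%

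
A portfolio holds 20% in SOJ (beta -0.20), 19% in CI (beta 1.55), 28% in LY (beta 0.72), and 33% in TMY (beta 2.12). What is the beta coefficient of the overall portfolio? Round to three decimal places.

1.156

β_P = Σ w_i β_i = 0.20×-0.20 + 0.19×1.55 + 0.28×0.72 + 0.33×2.12 = 1.1557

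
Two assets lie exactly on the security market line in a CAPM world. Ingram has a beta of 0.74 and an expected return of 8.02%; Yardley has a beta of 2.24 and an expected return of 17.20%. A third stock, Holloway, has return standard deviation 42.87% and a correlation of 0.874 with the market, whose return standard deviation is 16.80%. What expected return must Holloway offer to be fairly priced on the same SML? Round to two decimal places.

17.14%

MRP = (17.20% − 8.02%) / (2.24 − 0.74) = 6.1200%
R_f = 8.02% − 0.74 × 6.1200% = 3.4912%
β_Holloway = ρ·σ_i/σ_m = 0.874 × 42.87 / 16.80 = 2.2303
E(R_Holloway) = R_f + β × MRP = 3.4912% + 2.2303 × 6.1200% = 17.14%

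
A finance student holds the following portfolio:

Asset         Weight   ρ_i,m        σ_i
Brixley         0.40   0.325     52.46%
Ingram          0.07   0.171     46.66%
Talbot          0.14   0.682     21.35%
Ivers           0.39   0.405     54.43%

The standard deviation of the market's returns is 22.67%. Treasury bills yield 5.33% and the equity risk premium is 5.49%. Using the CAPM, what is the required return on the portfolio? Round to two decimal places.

9.69%

β_Brixley = 0.325 × 52.46% / 22.67% = 0.7521
β_Ingram = 0.171 × 46.66% / 22.67% = 0.3520
β_Talbot = 0.682 × 21.35% / 22.67% = 0.6423
β_Ivers = 0.405 × 54.43% / 22.67% = 0.9724
β_P = Σ w_i β_i = 0.40×0.7521 + 0.07×0.3520 + 0.14×0.6423 + 0.39×0.9724 = 0.7946
E(R_P) = R_f + β_P × MRP = 5.33% + 0.7946 × 5.49% = 9.69%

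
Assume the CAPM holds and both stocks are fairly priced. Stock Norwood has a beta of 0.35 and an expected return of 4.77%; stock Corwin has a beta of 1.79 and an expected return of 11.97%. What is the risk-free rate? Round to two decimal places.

Both satisfy E(R) = R_f + β·MRP, so the slope of the SML is
MRP = (11.97% − 4.77%) / (1.79 − 0.35) = 7.20% / 1.44 = 5.0000%
R_f = E(R_Norwood) − β_Norwood·MRP = 4.77% − 0.35 × 5.0000% = 3.0200%

3.02%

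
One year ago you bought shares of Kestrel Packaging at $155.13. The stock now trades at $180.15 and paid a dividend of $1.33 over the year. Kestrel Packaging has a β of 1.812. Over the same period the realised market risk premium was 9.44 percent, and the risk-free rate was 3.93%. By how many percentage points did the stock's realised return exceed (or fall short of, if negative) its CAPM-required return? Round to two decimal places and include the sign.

Realised HPR = (P1 + D1 − P0) / P0 = (180.15 + 1.33 − 155.13) / 155.13 = 26.35 / 155.13 = 16.9858%
CAPM required = R_f + β·MRP = 3.93% + 1.812 × 9.44% = 21.03528%
α = realised − required = 16.9858% − 21.03528% = -4.05%

-4.05%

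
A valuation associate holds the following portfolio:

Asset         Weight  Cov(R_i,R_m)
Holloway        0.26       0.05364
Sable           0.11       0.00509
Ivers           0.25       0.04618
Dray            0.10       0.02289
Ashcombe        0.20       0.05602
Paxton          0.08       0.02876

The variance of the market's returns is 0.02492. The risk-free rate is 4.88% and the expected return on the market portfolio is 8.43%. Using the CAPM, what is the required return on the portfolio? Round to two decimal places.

10.84%

β_Holloway = 0.05364 / 0.02492 = 2.1525
β_Sable = 0.00509 / 0.02492 = 0.2043
β_Ivers = 0.04618 / 0.02492 = 1.8531
β_Dray = 0.02289 / 0.02492 = 0.9185
β_Ashcombe = 0.05602 / 0.02492 = 2.2480
β_Paxton = 0.02876 / 0.02492 = 1.1541
β_P = Σ w_i β_i = 0.26×2.1525 + 0.11×0.2043 + 0.25×1.8531 + 0.10×0.9185 + 0.20×2.2480 + 0.08×1.1541 = 1.6792
MRP = 8.43% − 4.88% = 3.55%
E(R_P) = R_f + β_P × MRP = 4.88% + 1.6792 × 3.55% = 10.84%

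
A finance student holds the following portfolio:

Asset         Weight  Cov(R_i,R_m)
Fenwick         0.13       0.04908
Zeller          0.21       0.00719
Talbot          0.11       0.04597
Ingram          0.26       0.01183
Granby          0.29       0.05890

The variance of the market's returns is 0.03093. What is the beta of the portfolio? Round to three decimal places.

1.070

β_Fenwick = 0.04908 / 0.03093 = 1.5868
β_Zeller = 0.00719 / 0.03093 = 0.2325
β_Talbot = 0.04597 / 0.03093 = 1.4863
β_Ingram = 0.01183 / 0.03093 = 0.3825
β_Granby = 0.05890 / 0.03093 = 1.9043
β_P = Σ w_i β_i = 0.13×1.5868 + 0.21×0.2325 + 0.11×1.4863 + 0.26×0.3825 + 0.29×1.9043 = 1.0703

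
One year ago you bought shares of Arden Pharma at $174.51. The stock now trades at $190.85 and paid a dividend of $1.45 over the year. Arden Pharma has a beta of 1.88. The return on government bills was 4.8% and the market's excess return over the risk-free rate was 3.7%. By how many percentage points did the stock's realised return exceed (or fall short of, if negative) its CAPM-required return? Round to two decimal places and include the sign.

Realised HPR = (P1 + D1 − P0) / P0 = (190.85 + 1.45 − 174.51) / 174.51 = 17.79 / 174.51 = 10.1943%
CAPM required = R_f + β·MRP = 4.8% + 1.88 × 3.7% = 11.7560%
α = realised − required = 10.1943% − 11.7560% = -1.56%

-1.56%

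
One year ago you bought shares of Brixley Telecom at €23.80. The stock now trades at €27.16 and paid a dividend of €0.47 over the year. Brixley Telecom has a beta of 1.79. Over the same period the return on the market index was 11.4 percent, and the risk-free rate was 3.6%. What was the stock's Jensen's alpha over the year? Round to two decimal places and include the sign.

Realised HPR = (P1 + D1 − P0) / P0 = (27.16 + 0.47 − 23.80) / 23.80 = 3.83 / 23.80 = 16.0924%
MRP = 11.4% − 3.6% = 7.80%
CAPM required = R_f + β·MRP = 3.6% + 1.79 × 7.8% = 17.5620%
α = realised − required = 16.0924% − 17.5620% = -1.47%

-1.47%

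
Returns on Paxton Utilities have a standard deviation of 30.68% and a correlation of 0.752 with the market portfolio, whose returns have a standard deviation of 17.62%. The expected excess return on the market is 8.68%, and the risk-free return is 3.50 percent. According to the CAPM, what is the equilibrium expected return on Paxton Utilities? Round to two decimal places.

β = ρ × σ_i / σ_m = 0.752 × 30.68% / 17.62% = 1.3094
E(R) = 3.50% + 1.3094 × 8.68% = 14.87%

14.87%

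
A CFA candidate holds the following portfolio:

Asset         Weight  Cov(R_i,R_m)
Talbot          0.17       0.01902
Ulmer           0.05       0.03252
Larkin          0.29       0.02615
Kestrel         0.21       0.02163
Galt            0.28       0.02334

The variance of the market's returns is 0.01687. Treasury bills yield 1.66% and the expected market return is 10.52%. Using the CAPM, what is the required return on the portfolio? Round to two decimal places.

β_Talbot = 0.01902 / 0.01687 = 1.1274
β_Ulmer = 0.03252 / 0.01687 = 1.9277
β_Larkin = 0.02615 / 0.01687 = 1.5501
β_Kestrel = 0.02163 / 0.01687 = 1.2822
β_Galt = 0.02334 / 0.01687 = 1.3835
β_P = Σ w_i β_i = 0.17×1.1274 + 0.05×1.9277 + 0.29×1.5501 + 0.21×1.2822 + 0.28×1.3835 = 1.3942
MRP = 10.52% − 1.66% = 8.86%
E(R_P) = R_f + β_P × MRP = 1.66% + 1.3942 × 8.86% = 14.01%

14.01%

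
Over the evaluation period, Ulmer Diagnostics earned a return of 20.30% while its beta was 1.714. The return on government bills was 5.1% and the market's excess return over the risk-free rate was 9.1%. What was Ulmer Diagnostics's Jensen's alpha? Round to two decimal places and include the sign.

-0.40%

CAPM benchmark = R_f + β(R_m − R_f) = 5.1% + 1.714 × 9.1% = 20.6974%
α = actual − benchmark = 20.30% − 20.6974% = -0.40%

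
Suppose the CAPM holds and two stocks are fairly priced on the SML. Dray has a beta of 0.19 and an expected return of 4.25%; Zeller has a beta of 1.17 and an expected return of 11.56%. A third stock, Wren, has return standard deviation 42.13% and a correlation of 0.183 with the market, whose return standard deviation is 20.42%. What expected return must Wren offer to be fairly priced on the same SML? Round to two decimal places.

5.65%

MRP = (11.56% − 4.25%) / (1.17 − 0.19) = 7.4592%
R_f = 4.25% − 0.19 × 7.4592% = 2.8328%
β_Wren = ρ·σ_i/σ_m = 0.183 × 42.13 / 20.42 = 0.3776
E(R_Wren) = R_f + β × MRP = 2.8328% + 0.3776 × 7.4592% = 5.65%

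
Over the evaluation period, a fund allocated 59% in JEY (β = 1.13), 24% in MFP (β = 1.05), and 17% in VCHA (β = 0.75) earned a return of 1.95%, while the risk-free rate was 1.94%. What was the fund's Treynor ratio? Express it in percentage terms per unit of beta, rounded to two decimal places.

β_P = 0.59×1.13 + 0.24×1.05 + 0.17×0.75 = 1.0462
Treynor = (R_P − R_f) / β_P = (1.95% − 1.94%) / 1.0462 = 0.01% / 1.0462 = 0.01%

0.01%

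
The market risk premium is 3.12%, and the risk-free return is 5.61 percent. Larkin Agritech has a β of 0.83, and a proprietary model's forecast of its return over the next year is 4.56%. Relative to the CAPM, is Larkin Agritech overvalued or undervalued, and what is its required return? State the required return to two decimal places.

Required return = R_f + β·MRP = 5.61% + 0.83 × 3.12% = 8.20%
Forecast 4.56% < required 8.20% → the stock plots below the SML → overvalued.

Overvalued; required return 8.20%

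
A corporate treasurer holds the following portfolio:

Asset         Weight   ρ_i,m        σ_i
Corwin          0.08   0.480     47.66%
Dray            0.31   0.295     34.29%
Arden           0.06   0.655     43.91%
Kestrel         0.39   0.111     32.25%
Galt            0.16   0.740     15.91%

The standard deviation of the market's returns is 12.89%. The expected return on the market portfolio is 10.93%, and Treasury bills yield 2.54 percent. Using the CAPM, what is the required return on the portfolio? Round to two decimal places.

9.03%

β_Corwin = 0.480 × 47.66% / 12.89% = 1.7748
β_Dray = 0.295 × 34.29% / 12.89% = 0.7848
β_Arden = 0.655 × 43.91% / 12.89% = 2.2313
β_Kestrel = 0.111 × 32.25% / 12.89% = 0.2777
β_Galt = 0.740 × 15.91% / 12.89% = 0.9134
β_P = Σ w_i β_i = 0.08×1.7748 + 0.31×0.7848 + 0.06×2.2313 + 0.39×0.2777 + 0.16×0.9134 = 0.7736
MRP = 10.93% − 2.54% = 8.39%
E(R_P) = R_f + β_P × MRP = 2.54% + 0.7736 × 8.39% = 9.03%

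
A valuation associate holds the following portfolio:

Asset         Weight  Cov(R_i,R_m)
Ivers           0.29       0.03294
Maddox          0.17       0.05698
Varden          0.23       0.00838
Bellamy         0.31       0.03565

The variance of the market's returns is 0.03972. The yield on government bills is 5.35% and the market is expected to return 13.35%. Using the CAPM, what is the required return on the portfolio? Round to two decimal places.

β_Ivers = 0.03294 / 0.03972 = 0.8293
β_Maddox = 0.05698 / 0.03972 = 1.4345
β_Varden = 0.00838 / 0.03972 = 0.2110
β_Bellamy = 0.03565 / 0.03972 = 0.8975
β_P = Σ w_i β_i = 0.29×0.8293 + 0.17×1.4345 + 0.23×0.2110 + 0.31×0.8975 = 0.8111
MRP = 13.35% − 5.35% = 8.00%
E(R_P) = R_f + β_P × MRP = 5.35% + 0.8111 × 8.00% = 11.84%

11.84%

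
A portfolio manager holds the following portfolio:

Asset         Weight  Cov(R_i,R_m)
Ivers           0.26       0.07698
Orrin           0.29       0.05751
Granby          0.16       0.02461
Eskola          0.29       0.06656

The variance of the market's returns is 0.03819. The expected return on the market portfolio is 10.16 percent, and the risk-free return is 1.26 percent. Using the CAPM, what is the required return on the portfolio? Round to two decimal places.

β_Ivers = 0.07698 / 0.03819 = 2.0157
β_Orrin = 0.05751 / 0.03819 = 1.5059
β_Granby = 0.02461 / 0.03819 = 0.6444
β_Eskola = 0.06656 / 0.03819 = 1.7429
β_P = Σ w_i β_i = 0.26×2.0157 + 0.29×1.5059 + 0.16×0.6444 + 0.29×1.7429 = 1.5693
MRP = 10.16% − 1.26% = 8.90%
E(R_P) = R_f + β_P × MRP = 1.26% + 1.5693 × 8.90% = 15.23%

15.23%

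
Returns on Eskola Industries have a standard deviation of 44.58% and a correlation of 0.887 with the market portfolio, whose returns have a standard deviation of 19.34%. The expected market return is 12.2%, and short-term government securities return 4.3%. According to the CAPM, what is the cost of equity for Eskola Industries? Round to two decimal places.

β = ρ × σ_i / σ_m = 0.887 × 44.58% / 19.34% = 2.0446
MRP = 12.2% − 4.3% = 7.90%
E(R) = 4.3% + 2.0446 × 7.9% = 20.45%

20.45%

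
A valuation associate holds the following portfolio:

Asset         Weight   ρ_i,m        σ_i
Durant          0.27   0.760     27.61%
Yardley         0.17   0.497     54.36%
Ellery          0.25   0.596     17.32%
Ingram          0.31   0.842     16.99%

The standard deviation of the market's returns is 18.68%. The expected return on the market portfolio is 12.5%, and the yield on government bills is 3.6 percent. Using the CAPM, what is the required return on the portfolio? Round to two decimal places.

β_Durant = 0.760 × 27.61% / 18.68% = 1.1233
β_Yardley = 0.497 × 54.36% / 18.68% = 1.4463
β_Ellery = 0.596 × 17.32% / 18.68% = 0.5526
β_Ingram = 0.842 × 16.99% / 18.68% = 0.7658
β_P = Σ w_i β_i = 0.27×1.1233 + 0.17×1.4463 + 0.25×0.5526 + 0.31×0.7658 = 0.9247
MRP = 12.5% − 3.6% = 8.90%
E(R_P) = R_f + β_P × MRP = 3.6% + 0.9247 × 8.9% = 11.83%

11.83%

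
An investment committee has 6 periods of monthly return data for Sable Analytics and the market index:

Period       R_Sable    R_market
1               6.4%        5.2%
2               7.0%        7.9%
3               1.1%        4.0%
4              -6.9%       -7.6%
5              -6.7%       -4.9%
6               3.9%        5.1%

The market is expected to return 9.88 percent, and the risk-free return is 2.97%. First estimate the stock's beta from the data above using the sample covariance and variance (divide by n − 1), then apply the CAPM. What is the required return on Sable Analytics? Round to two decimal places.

Mean R_i = (6.4 + 7.0 + 1.1 − 6.9 − 6.7 + 3.9) / 6 = 0.8000%
Mean R_m = (5.2 + 7.9 + 4.0 − 7.6 − 4.9 + 5.1) / 6 = 1.6167%
Σ(R_i − R̄_i)(R_m − R̄_m) = 190.3800  ⇒  Cov = 190.3800 / 5 = 38.0760
Σ(R_m − R̄_m)² = 197.5483  ⇒  Var(R_m) = 197.5483 / 5 = 39.5097
β = Cov / Var(R_m) = 38.0760 / 39.5097 = 0.9637
MRP = 9.88% − 2.97% = 6.91%
E(R) = R_f + β × MRP = 2.97% + 0.9637 × 6.91% = 9.63%

9.63%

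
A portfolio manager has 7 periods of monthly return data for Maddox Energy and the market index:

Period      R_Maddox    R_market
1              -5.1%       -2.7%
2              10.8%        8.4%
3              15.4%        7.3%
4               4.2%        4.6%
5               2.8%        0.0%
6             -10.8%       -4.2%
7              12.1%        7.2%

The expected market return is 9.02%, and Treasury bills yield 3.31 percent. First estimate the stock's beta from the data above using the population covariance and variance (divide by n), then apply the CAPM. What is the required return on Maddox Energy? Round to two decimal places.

Mean R_i = (-5.1 + 10.8 + 15.4 + 4.2 + 2.8 − 10.8 + 12.1) / 7 = 4.2000%
Mean R_m = (-2.7 + 8.4 + 7.3 + 4.6 + 0.0 − 4.2 + 7.2) / 7 = 2.9429%
Σ(R_i − R̄_i)(R_m − R̄_m) = 282.1900  ⇒  Cov = 282.1900 / 7 = 40.3129
Σ(R_m − R̄_m)² = 161.1571  ⇒  Var(R_m) = 161.1571 / 7 = 23.0224
β = Cov / Var(R_m) = 40.3129 / 23.0224 = 1.7510
MRP = 9.02% − 3.31% = 5.71%
E(R) = R_f + β × MRP = 3.31% + 1.7510 × 5.71% = 13.31%

13.31%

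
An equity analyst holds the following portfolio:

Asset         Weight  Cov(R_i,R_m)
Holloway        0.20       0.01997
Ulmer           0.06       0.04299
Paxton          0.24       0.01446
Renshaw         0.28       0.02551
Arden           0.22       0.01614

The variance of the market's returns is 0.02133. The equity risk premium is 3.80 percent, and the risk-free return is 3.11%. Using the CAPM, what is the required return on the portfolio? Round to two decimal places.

6.80%

β_Holloway = 0.01997 / 0.02133 = 0.9362
β_Ulmer = 0.04299 / 0.02133 = 2.0155
β_Paxton = 0.01446 / 0.02133 = 0.6779
β_Renshaw = 0.02551 / 0.02133 = 1.1960
β_Arden = 0.01614 / 0.02133 = 0.7567
β_P = Σ w_i β_i = 0.20×0.9362 + 0.06×2.0155 + 0.24×0.6779 + 0.28×1.1960 + 0.22×0.7567 = 0.9722
E(R_P) = R_f + β_P × MRP = 3.11% + 0.9722 × 3.80% = 6.80%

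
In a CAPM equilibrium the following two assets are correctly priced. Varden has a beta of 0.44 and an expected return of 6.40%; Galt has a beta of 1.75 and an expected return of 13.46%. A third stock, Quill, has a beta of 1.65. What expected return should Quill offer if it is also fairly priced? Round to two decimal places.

MRP (SML slope) = (13.46% − 6.40%) / (1.75 − 0.44) = 7.06% / 1.31 = 5.3893%
R_f (intercept) = 6.40% − 0.44 × 5.3893% = 4.0287%
E(R_Quill) = R_f + β × MRP = 4.0287% + 1.65 × 5.3893% = 12.92%

12.92%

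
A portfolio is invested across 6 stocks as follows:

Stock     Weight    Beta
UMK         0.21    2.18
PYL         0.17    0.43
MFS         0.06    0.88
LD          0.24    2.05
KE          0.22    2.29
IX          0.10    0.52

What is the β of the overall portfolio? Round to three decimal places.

β_P = Σ w_i β_i = 0.21×2.18 + 0.17×0.43 + 0.06×0.88 + 0.24×2.05 + 0.22×2.29 + 0.10×0.52 = 1.6315

1.632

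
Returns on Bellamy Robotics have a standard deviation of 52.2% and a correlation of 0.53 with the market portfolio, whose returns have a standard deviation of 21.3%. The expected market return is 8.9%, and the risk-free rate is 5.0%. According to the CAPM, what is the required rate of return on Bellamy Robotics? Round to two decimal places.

10.07%

β = ρ × σ_i / σ_m = 0.53 × 52.2% / 21.3% = 1.2989
MRP = 8.9% − 5.0% = 3.90%
E(R) = 5.0% + 1.2989 × 3.9% = 10.07%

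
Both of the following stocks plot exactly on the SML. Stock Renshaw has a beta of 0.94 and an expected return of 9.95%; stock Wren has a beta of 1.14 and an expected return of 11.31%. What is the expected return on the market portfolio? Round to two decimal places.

Both satisfy E(R) = R_f + β·MRP, so the slope of the SML is
MRP = (11.31% − 9.95%) / (1.14 − 0.94) = 1.36% / 0.20 = 6.8000%
R_f = E(R_Renshaw) − β_Renshaw·MRP = 9.95% − 0.94 × 6.8000% = 3.5580%
E(R_m) = R_f + MRP = 3.5580% + 6.8000% = 10.36%

10.36%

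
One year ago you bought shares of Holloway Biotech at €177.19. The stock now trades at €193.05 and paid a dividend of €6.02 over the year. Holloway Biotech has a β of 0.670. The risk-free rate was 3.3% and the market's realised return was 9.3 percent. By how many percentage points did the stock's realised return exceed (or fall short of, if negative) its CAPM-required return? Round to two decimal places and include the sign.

Realised HPR = (P1 + D1 − P0) / P0 = (193.05 + 6.02 − 177.19) / 177.19 = 21.88 / 177.19 = 12.3483%
MRP = 9.3% − 3.3% = 6.00%
CAPM required = R_f + β·MRP = 3.3% + 0.670 × 6.0% = 7.3200%
α = realised − required = 12.3483% − 7.3200% = +5.03%

+5.03%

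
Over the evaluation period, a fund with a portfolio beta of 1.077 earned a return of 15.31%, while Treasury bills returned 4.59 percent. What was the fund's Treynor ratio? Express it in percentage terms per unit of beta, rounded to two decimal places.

Treynor = (R_P − R_f) / β_P = (15.31% − 4.59%) / 1.0770 = 10.72% / 1.0770 = 9.95%

9.95%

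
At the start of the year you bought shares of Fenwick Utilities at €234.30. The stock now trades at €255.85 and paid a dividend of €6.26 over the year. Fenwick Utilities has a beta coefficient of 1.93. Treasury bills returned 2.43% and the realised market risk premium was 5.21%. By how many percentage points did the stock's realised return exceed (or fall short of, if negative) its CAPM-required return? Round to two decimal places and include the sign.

-0.62%

Realised HPR = (P1 + D1 − P0) / P0 = (255.85 + 6.26 − 234.30) / 234.30 = 27.81 / 234.30 = 11.8694%
CAPM required = R_f + β·MRP = 2.43% + 1.93 × 5.21% = 12.4853%
α = realised − required = 11.8694% − 12.4853% = -0.62%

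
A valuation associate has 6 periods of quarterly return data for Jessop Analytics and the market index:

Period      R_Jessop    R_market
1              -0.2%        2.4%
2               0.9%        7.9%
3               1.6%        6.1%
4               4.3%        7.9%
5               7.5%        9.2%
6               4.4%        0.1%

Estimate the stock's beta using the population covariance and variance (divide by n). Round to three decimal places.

Mean R_i = (-0.2 + 0.9 + 1.6 + 4.3 + 7.5 + 4.4) / 6 = 3.0833%
Mean R_m = (2.4 + 7.9 + 6.1 + 7.9 + 9.2 + 0.1) / 6 = 5.6000%
Σ(R_i − R̄_i)(R_m − R̄_m) = 16.2000  ⇒  Cov = 16.2000 / 6 = 2.7000
Σ(R_m − R̄_m)² = 64.2800  ⇒  Var(R_m) = 64.2800 / 6 = 10.7133
β = Cov / Var(R_m) = 2.7000 / 10.7133 = 0.2520

0.252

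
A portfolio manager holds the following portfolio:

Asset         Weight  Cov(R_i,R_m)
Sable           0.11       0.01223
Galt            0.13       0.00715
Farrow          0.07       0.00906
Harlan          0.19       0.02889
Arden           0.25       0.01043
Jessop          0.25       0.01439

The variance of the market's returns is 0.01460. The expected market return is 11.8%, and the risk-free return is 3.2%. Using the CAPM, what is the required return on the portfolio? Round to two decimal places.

β_Sable = 0.01223 / 0.01460 = 0.8377
β_Galt = 0.00715 / 0.01460 = 0.4897
β_Farrow = 0.00906 / 0.01460 = 0.6205
β_Harlan = 0.02889 / 0.01460 = 1.9788
β_Arden = 0.01043 / 0.01460 = 0.7144
β_Jessop = 0.01439 / 0.01460 = 0.9856
β_P = Σ w_i β_i = 0.11×0.8377 + 0.13×0.4897 + 0.07×0.6205 + 0.19×1.9788 + 0.25×0.7144 + 0.25×0.9856 = 1.0002
MRP = 11.8% − 3.2% = 8.60%
E(R_P) = R_f + β_P × MRP = 3.2% + 1.0002 × 8.6% = 11.80%

11.80%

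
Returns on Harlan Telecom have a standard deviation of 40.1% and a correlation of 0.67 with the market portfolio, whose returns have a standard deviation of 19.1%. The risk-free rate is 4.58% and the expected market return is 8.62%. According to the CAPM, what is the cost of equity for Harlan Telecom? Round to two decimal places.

10.26%

β = ρ × σ_i / σ_m = 0.67 × 40.1% / 19.1% = 1.4066
MRP = 8.62% − 4.58% = 4.04%
E(R) = 4.58% + 1.4066 × 4.04% = 10.26%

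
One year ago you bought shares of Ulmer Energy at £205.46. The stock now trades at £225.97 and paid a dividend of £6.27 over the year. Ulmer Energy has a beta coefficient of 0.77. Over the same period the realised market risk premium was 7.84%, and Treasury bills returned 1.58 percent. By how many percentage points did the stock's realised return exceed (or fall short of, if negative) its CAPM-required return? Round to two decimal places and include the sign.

+5.42%

Realised HPR = (P1 + D1 − P0) / P0 = (225.97 + 6.27 − 205.46) / 205.46 = 26.78 / 205.46 = 13.0342%
CAPM required = R_f + β·MRP = 1.58% + 0.77 × 7.84% = 7.6168%
α = realised − required = 13.0342% − 7.6168% = +5.42%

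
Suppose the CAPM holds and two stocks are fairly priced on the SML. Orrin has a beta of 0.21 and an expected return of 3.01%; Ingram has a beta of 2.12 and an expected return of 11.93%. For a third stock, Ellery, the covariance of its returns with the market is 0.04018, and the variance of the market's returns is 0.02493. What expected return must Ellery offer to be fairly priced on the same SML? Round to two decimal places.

9.56%

MRP = (11.93% − 3.01%) / (2.12 − 0.21) = 4.6702%
R_f = 3.01% − 0.21 × 4.6702% = 2.0293%
β_Ellery = Cov / Var(R_m) = 0.04018 / 0.02493 = 1.6117
E(R_Ellery) = R_f + β × MRP = 2.0293% + 1.6117 × 4.6702% = 9.56%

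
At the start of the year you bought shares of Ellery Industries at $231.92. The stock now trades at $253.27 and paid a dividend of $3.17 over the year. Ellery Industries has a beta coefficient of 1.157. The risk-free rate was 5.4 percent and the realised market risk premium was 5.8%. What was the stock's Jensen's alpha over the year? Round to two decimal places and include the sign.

-1.54%

Realised HPR = (P1 + D1 − P0) / P0 = (253.27 + 3.17 − 231.92) / 231.92 = 24.52 / 231.92 = 10.5726%
CAPM required = R_f + β·MRP = 5.4% + 1.157 × 5.8% = 12.1106%
α = realised − required = 10.5726% − 12.1106% = -1.54%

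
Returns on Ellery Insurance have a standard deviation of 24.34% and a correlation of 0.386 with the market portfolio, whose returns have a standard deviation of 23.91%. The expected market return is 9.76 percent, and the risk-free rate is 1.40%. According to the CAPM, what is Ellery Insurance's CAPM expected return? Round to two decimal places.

4.68%

β = ρ × σ_i / σ_m = 0.386 × 24.34% / 23.91% = 0.3929
MRP = 9.76% − 1.40% = 8.36%
E(R) = 1.40% + 0.3929 × 8.36% = 4.68%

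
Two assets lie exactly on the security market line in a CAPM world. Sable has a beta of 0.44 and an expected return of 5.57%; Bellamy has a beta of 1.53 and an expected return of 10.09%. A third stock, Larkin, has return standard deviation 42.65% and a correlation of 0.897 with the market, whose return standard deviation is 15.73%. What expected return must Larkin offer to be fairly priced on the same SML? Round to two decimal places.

MRP = (10.09% − 5.57%) / (1.53 − 0.44) = 4.1468%
R_f = 5.57% − 0.44 × 4.1468% = 3.7454%
β_Larkin = ρ·σ_i/σ_m = 0.897 × 42.65 / 15.73 = 2.4321
E(R_Larkin) = R_f + β × MRP = 3.7454% + 2.4321 × 4.1468% = 13.83%

13.83%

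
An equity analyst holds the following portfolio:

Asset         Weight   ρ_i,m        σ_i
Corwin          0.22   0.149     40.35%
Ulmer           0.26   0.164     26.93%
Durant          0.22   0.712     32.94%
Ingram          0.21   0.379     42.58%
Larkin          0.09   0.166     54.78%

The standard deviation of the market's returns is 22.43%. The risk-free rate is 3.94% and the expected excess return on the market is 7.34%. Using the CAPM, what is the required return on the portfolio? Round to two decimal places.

7.81%

β_Corwin = 0.149 × 40.35% / 22.43% = 0.2680
β_Ulmer = 0.164 × 26.93% / 22.43% = 0.1969
β_Durant = 0.712 × 32.94% / 22.43% = 1.0456
β_Ingram = 0.379 × 42.58% / 22.43% = 0.7195
β_Larkin = 0.166 × 54.78% / 22.43% = 0.4054
β_P = Σ w_i β_i = 0.22×0.2680 + 0.26×0.1969 + 0.22×1.0456 + 0.21×0.7195 + 0.09×0.4054 = 0.5278
E(R_P) = R_f + β_P × MRP = 3.94% + 0.5278 × 7.34% = 7.81%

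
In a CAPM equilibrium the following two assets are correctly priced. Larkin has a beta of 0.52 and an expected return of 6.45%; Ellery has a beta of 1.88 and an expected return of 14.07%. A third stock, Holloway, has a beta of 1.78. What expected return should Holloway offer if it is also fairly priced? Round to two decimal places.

13.51%

MRP (SML slope) = (14.07% − 6.45%) / (1.88 − 0.52) = 7.62% / 1.36 = 5.6029%
R_f (intercept) = 6.45% − 0.52 × 5.6029% = 3.5365%
E(R_Holloway) = R_f + β × MRP = 3.5365% + 1.78 × 5.6029% = 13.51%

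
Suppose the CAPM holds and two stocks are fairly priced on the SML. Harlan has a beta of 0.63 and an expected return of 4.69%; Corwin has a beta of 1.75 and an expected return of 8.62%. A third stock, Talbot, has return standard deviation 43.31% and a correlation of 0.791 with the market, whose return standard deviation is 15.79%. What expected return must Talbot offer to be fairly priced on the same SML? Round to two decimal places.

MRP = (8.62% − 4.69%) / (1.75 − 0.63) = 3.5089%
R_f = 4.69% − 0.63 × 3.5089% = 2.4794%
β_Talbot = ρ·σ_i/σ_m = 0.791 × 43.31 / 15.79 = 2.1696
E(R_Talbot) = R_f + β × MRP = 2.4794% + 2.1696 × 3.5089% = 10.09%

10.09%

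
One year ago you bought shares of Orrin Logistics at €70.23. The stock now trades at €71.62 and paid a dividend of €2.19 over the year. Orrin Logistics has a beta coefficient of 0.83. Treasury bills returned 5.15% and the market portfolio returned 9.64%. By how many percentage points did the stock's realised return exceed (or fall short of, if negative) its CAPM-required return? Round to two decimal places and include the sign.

-3.78%

Realised HPR = (P1 + D1 − P0) / P0 = (71.62 + 2.19 − 70.23) / 70.23 = 3.58 / 70.23 = 5.0975%
MRP = 9.64% − 5.15% = 4.49%
CAPM required = R_f + β·MRP = 5.15% + 0.83 × 4.49% = 8.8767%
α = realised − required = 5.0975% − 8.8767% = -3.78%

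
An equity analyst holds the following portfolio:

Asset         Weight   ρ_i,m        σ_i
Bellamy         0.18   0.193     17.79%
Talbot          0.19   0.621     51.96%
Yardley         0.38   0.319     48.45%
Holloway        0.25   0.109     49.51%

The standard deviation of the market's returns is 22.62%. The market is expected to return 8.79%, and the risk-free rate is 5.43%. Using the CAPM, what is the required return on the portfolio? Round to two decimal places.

7.51%

β_Bellamy = 0.193 × 17.79% / 22.62% = 0.1518
β_Talbot = 0.621 × 51.96% / 22.62% = 1.4265
β_Yardley = 0.319 × 48.45% / 22.62% = 0.6833
β_Holloway = 0.109 × 49.51% / 22.62% = 0.2386
β_P = Σ w_i β_i = 0.18×0.1518 + 0.19×1.4265 + 0.38×0.6833 + 0.25×0.2386 = 0.6177
MRP = 8.79% − 5.43% = 3.36%
E(R_P) = R_f + β_P × MRP = 5.43% + 0.6177 × 3.36% = 7.51%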